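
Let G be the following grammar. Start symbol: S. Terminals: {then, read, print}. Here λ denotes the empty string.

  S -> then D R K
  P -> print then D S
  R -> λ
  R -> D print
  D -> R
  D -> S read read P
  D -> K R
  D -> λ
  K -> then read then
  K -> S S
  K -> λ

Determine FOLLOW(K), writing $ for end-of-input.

{$, print, read, then}

FIRST(S): from S->then D R K we get {then}. So FIRST(S) = {then}.
FIRST(P): from P->print then D S we get {print}. So FIRST(P) = {print}.
FIRST(K): from K->then read then we get {then}; from K->S S we get {then}; from K->λ we get {λ}. So FIRST(K) = {λ, then}.
FIRST(R): from R->λ we get {λ}; from R->D print we get {print, then}. So FIRST(R) = {λ, print, then}.
FIRST(D): from D->R we get {λ, print, then}; from D->S read read P we get {then}; from D->K R we get {λ, print, then}; from D->λ we get {λ}. So FIRST(D) = {λ, print, then}.
FOLLOW(S) includes $ since S is the start symbol.
FOLLOW(S): in P->print then D S, the suffix after S is empty, so FOLLOW(S) ⊇ FOLLOW(P) = {$, print, read, then}; in D->S read read P, S is followed by read read P with FIRST {read}; in K->S S (occurrence 1), S is followed by S with FIRST {then}; in K->S S (occurrence 2), the suffix after S is empty, so FOLLOW(S) ⊇ FOLLOW(K) = {$, print, read, then}. Thus FOLLOW(S) = {$, print, read, then}.
FOLLOW(D): in S->then D R K, D is followed by R K with FIRST {λ, print, then}; in S->then D R K, the suffix after D is nullable, so FOLLOW(D) ⊇ FOLLOW(S) = {$, print, read, then}; in P->print then D S, D is followed by S with FIRST {then}; in R->D print, D is followed by print with FIRST {print}. Thus FOLLOW(D) = {$, print, read, then}.
FOLLOW(P): in D->S read read P, the suffix after P is empty, so FOLLOW(P) ⊇ FOLLOW(D) = {$, print, read, then}. Thus FOLLOW(P) = {$, print, read, then}.
FOLLOW(R): in S->then D R K, R is followed by K with FIRST {λ, then}; in S->then D R K, the suffix after R is nullable, so FOLLOW(R) ⊇ FOLLOW(S) = {$, print, read, then}; in D->R, the suffix after R is empty, so FOLLOW(R) ⊇ FOLLOW(D) = {$, print, read, then}; in D->K R, the suffix after R is empty, so FOLLOW(R) ⊇ FOLLOW(D) = {$, print, read, then}. Thus FOLLOW(R) = {$, print, read, then}.
FOLLOW(K): in S->then D R K, the suffix after K is empty, so FOLLOW(K) ⊇ FOLLOW(S) = {$, print, read, then}; in D->K R, K is followed by R with FIRST {λ, print, then}; in D->K R, the suffix after K is nullable, so FOLLOW(K) ⊇ FOLLOW(D) = {$, print, read, then}. Thus FOLLOW(K) = {$, print, read, then}.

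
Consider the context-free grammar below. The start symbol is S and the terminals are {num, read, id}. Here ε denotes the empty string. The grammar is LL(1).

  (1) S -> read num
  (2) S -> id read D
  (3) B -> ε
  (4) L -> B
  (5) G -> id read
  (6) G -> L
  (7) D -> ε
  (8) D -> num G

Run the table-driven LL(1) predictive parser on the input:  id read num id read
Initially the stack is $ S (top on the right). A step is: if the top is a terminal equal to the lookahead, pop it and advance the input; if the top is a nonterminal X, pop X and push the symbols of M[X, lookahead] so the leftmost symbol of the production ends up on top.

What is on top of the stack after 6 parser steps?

id

     Stack        Input                  Action
  1  $ S          id read num id read $  expand S -> id read D
  2  $ D read id  id read num id read $  match id
  3  $ D read     read num id read $     match read
  4  $ D          num id read $          expand D -> num G
  5  $ G num      num id read $          match num
  6  $ G          id read $              expand G -> id read
Stack after step 6: $ read id (top = id).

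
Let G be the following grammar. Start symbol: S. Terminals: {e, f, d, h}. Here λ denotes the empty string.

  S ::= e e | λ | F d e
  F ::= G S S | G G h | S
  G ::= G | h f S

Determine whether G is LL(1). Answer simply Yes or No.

FIRST(S) = {λ, d, e, h}
FIRST(F) = {λ, d, e, h}
FIRST(G) = {h}
FOLLOW(S) = {$, d, e, h}
FOLLOW(F) = {d}
FOLLOW(G) = {d, e, h}
Cell M[F, h] receives both F ::= G S S and F ::= G G h and F ::= S — the grammar is not LL(1).

No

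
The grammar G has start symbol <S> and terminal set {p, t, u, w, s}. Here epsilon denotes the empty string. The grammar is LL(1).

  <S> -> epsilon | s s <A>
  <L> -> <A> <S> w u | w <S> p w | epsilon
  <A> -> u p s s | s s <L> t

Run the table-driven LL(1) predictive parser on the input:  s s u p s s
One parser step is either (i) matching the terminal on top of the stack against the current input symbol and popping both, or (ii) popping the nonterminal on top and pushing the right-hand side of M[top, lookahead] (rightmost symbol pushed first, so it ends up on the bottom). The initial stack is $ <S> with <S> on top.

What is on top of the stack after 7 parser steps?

step 1: stack=$ <S>  input=s s u p s s $  — expand <S> -> s s <A>
step 2: stack=$ <A> s s  input=s s u p s s $  — match s
step 3: stack=$ <A> s  input=s u p s s $  — match s
step 4: stack=$ <A>  input=u p s s $  — expand <A> -> u p s s
step 5: stack=$ s s p u  input=u p s s $  — match u
step 6: stack=$ s s p  input=p s s $  — match p
step 7: stack=$ s s  input=s s $  — match s
Stack after step 7: $ s (top = s).

s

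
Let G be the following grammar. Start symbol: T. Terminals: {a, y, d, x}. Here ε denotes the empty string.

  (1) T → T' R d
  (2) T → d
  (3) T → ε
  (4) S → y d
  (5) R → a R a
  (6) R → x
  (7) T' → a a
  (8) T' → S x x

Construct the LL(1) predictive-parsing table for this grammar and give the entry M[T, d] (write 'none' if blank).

FIRST(S): from S→y d we get {y}. So FIRST(S) = {y}.
FIRST(R): from R→a R a we get {a}; from R→x we get {x}. So FIRST(R) = {a, x}.
FIRST(T'): from T'→a a we get {a}; from T'→S x x we get {y}. So FIRST(T') = {a, y}.
FIRST(T): from T→T' R d we get {a, y}; from T→d we get {d}; from T→ε we get {ε}. So FIRST(T) = {ε, a, d, y}.
FOLLOW(T) includes $ since T is the start symbol.
FOLLOW(T): T appears on no right-hand side. Thus FOLLOW(T) = {$}.
For T → T' R d: FIRST(T' R d) = {a, y}, so it goes in M[T, t] for t ∈ {a, y}.
For T → d: FIRST(d) = {d}, so it goes in M[T, t] for t ∈ {d}.
For T → ε: FIRST(ε) = {ε}, so it goes in M[T, t] for t ∈ {}; since ε ∈ FIRST, also for every t ∈ FOLLOW(T) = {$}.

T → d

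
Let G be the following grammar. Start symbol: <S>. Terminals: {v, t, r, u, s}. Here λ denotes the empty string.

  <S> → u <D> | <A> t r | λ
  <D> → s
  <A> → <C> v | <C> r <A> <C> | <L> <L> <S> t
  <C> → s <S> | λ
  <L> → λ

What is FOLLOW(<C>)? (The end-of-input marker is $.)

{r, s, t, v}

FIRST(<D>): from <D>→s we get {s}. So FIRST(<D>) = {s}.
FIRST(<C>): from <C>→s <S> we get {s}; from <C>→λ we get {λ}. So FIRST(<C>) = {λ, s}.
FIRST(<L>): from <L>→λ we get {λ}. So FIRST(<L>) = {λ}.
FIRST(<S>): from <S>→u <D> we get {u}; from <S>→<A> t r we get {r, s, t, u, v}; from <S>→λ we get {λ}. So FIRST(<S>) = {λ, r, s, t, u, v}.
FIRST(<A>): from <A>→<C> v we get {s, v}; from <A>→<C> r <A> <C> we get {r, s}; from <A>→<L> <L> <S> t we get {r, s, t, u, v}. So FIRST(<A>) = {r, s, t, u, v}.
FOLLOW(<S>) includes $ since <S> is the start symbol.
FOLLOW(<A>): in <S>→<A> t r, <A> is followed by t r with FIRST {t}; in <A>→<C> r <A> <C>, <A> is followed by <C> with FIRST {λ, s}; in <A>→<C> r <A> <C>, the suffix after <A> is nullable (adds nothing new). Thus FOLLOW(<A>) = {s, t}.
FOLLOW(<C>): in <A>→<C> v, <C> is followed by v with FIRST {v}; in <A>→<C> r <A> <C> (occurrence 1), <C> is followed by r <A> <C> with FIRST {r}; in <A>→<C> r <A> <C> (occurrence 2), the suffix after <C> is empty, so FOLLOW(<C>) ⊇ FOLLOW(<A>) = {s, t}. Thus FOLLOW(<C>) = {r, s, t, v}.
FOLLOW(<S>): in <A>→<L> <L> <S> t, <S> is followed by t with FIRST {t}; in <C>→s <S>, the suffix after <S> is empty, so FOLLOW(<S>) ⊇ FOLLOW(<C>) = {r, s, t, v}. Thus FOLLOW(<S>) = {$, r, s, t, v}.
FOLLOW(<D>): in <S>→u <D>, the suffix after <D> is empty, so FOLLOW(<D>) ⊇ FOLLOW(<S>) = {$, r, s, t, v}. Thus FOLLOW(<D>) = {$, r, s, t, v}.
FOLLOW(<L>): in <A>→<L> <L> <S> t (occurrence 1), <L> is followed by <L> <S> t with FIRST {r, s, t, u, v}; in <A>→<L> <L> <S> t (occurrence 2), <L> is followed by <S> t with FIRST {r, s, t, u, v}. Thus FOLLOW(<L>) = {r, s, t, u, v}.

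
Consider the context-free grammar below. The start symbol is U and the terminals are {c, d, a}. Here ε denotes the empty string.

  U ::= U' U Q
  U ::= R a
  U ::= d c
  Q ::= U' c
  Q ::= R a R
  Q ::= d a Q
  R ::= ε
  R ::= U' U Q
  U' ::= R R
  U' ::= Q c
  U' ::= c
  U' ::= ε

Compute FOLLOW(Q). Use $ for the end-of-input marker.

FIRST(U): from U::=U' U Q we get {a, c, d}; from U::=R a we get {a, c, d}; from U::=d c we get {d}. So FIRST(U) = {a, c, d}.
FIRST(Q): from Q::=U' c we get {a, c, d}; from Q::=R a R we get {a, c, d}; from Q::=d a Q we get {d}. So FIRST(Q) = {a, c, d}.
FIRST(R): from R::=ε we get {ε}; from R::=U' U Q we get {a, c, d}. So FIRST(R) = {ε, a, c, d}.
FIRST(U'): from U'::=R R we get {ε, a, c, d}; from U'::=Q c we get {a, c, d}; from U'::=c we get {c}; from U'::=ε we get {ε}. So FIRST(U') = {ε, a, c, d}.
FOLLOW(U) includes $ since U is the start symbol.
FOLLOW(U): in U::=U' U Q, U is followed by Q with FIRST {a, c, d}; in R::=U' U Q, U is followed by Q with FIRST {a, c, d}. Thus FOLLOW(U) = {$, a, c, d}.
FOLLOW(U'): in U::=U' U Q, U' is followed by U Q with FIRST {a, c, d}; in Q::=U' c, U' is followed by c with FIRST {c}; in R::=U' U Q, U' is followed by U Q with FIRST {a, c, d}. Thus FOLLOW(U') = {a, c, d}.
FOLLOW(Q): in U::=U' U Q, the suffix after Q is empty, so FOLLOW(Q) ⊇ FOLLOW(U) = {$, a, c, d}; in Q::=d a Q, the suffix after Q is empty (adds nothing new); in R::=U' U Q, the suffix after Q is empty, so FOLLOW(Q) ⊇ FOLLOW(R) = {$, a, c, d}; in U'::=Q c, Q is followed by c with FIRST {c}. Thus FOLLOW(Q) = {$, a, c, d}.
FOLLOW(R): in U::=R a, R is followed by a with FIRST {a}; in Q::=R a R (occurrence 1), R is followed by a R with FIRST {a}; in Q::=R a R (occurrence 2), the suffix after R is empty, so FOLLOW(R) ⊇ FOLLOW(Q) = {$, a, c, d}; in U'::=R R (occurrence 1), R is followed by R with FIRST {ε, a, c, d}; in U'::=R R (occurrence 1), the suffix after R is nullable, so FOLLOW(R) ⊇ FOLLOW(U') = {a, c, d}; in U'::=R R (occurrence 2), the suffix after R is empty, so FOLLOW(R) ⊇ FOLLOW(U') = {a, c, d}. Thus FOLLOW(R) = {$, a, c, d}.

{$, a, c, d}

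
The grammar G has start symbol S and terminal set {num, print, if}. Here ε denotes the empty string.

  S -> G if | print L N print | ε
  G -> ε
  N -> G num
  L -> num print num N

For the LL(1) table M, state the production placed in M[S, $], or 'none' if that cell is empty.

FIRST(G) = {ε}
FIRST(L) = {num}
FIRST(S) = {ε, if, print}  (via G if)
FIRST(N) = {num}  (via G num)
FOLLOW(S) includes $ since S is the start symbol.
FOLLOW(S): S appears on no right-hand side. Thus FOLLOW(S) = {$}.
For S -> G if: FIRST(G if) = {if}, so it goes in M[S, t] for t ∈ {if}.
For S -> print L N print: FIRST(print L N print) = {print}, so it goes in M[S, t] for t ∈ {print}.
For S -> ε: FIRST(ε) = {ε}, so it goes in M[S, t] for t ∈ {}; since ε ∈ FIRST, also for every t ∈ FOLLOW(S) = {$}.

S -> ε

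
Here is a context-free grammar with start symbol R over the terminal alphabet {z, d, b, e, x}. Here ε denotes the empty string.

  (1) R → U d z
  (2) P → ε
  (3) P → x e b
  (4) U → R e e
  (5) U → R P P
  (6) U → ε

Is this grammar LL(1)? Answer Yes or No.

No

FIRST(R) = {d}
FIRST(P) = {ε, x}
FIRST(U) = {ε, d}
FOLLOW(R) = {$, d, e, x}
FOLLOW(P) = {d, x}
FOLLOW(U) = {d}
Cell M[P, x] receives both P → ε and P → x e b — the grammar is not LL(1).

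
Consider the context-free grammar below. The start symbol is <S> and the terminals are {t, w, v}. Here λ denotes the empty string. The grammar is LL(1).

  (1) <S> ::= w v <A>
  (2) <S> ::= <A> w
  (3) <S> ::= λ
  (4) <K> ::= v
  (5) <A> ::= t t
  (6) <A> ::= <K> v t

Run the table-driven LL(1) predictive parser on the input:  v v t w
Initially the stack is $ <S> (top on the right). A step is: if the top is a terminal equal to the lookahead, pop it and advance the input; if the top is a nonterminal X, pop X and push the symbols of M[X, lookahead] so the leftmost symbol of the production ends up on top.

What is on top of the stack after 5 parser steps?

t

     Stack        Input      Action
  1  $ <S>        v v t w $  expand <S> ::= <A> w
  2  $ w <A>      v v t w $  expand <A> ::= <K> v t
  3  $ w t v <K>  v v t w $  expand <K> ::= v
  4  $ w t v v    v v t w $  match v
  5  $ w t v      v t w $    match v
Stack after step 5: $ w t (top = t).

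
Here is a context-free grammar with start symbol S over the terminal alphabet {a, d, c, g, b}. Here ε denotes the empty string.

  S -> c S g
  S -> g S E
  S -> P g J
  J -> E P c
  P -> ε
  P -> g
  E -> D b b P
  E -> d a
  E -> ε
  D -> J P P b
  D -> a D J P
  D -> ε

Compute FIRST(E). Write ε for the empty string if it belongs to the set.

FIRST(P) = {ε, g}
FIRST(S) = {c, g}  (via P g J)
FIRST(J) = {a, b, c, d, g}  (via E P c)
FIRST(D) = {ε, a, b, c, d, g}  (via J P P b)
FIRST(E) = {ε, a, b, c, d, g}  (via D b b P)

{ε, a, b, c, d, g}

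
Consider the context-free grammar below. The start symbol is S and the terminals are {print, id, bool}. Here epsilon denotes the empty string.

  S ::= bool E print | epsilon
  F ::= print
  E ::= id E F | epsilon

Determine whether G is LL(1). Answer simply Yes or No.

FIRST(S) = {epsilon, bool}
FIRST(F) = {print}
FIRST(E) = {epsilon, id}
FOLLOW(S) = {$}
FOLLOW(F) = {print}
FOLLOW(E) = {print}
Each cell of M receives at most one production.

Yes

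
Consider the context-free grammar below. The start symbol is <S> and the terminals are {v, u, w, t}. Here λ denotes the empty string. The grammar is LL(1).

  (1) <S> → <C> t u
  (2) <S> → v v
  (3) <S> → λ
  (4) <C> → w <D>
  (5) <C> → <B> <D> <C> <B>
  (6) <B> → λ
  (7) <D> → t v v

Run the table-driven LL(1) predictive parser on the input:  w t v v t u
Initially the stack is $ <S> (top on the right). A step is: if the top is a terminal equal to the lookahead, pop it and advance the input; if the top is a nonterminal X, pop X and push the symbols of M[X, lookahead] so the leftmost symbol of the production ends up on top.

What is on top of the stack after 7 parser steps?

     Stack        Input          Action
  1  $ <S>        w t v v t u $  expand <S> → <C> t u
  2  $ u t <C>    w t v v t u $  expand <C> → w <D>
  3  $ u t <D> w  w t v v t u $  match w
  4  $ u t <D>    t v v t u $    expand <D> → t v v
  5  $ u t v v t  t v v t u $    match t
  6  $ u t v v    v v t u $      match v
  7  $ u t v      v t u $        match v
Stack after step 7: $ u t (top = t).

t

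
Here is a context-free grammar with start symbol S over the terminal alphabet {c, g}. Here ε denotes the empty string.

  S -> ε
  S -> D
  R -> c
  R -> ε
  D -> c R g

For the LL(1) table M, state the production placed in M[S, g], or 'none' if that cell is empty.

none

FIRST(R) = {ε, c}
FIRST(D) = {c}
FIRST(S) = {ε, c}  (via D)
FOLLOW(S) includes $ since S is the start symbol.
FOLLOW(S): S appears on no right-hand side. Thus FOLLOW(S) = {$}.
For S -> ε: FIRST(ε) = {ε}, so it goes in M[S, t] for t ∈ {}; since ε ∈ FIRST, also for every t ∈ FOLLOW(S) = {$}.
For S -> D: FIRST(D) = {c}, so it goes in M[S, t] for t ∈ {c}.
None of these place a production in M[S, g].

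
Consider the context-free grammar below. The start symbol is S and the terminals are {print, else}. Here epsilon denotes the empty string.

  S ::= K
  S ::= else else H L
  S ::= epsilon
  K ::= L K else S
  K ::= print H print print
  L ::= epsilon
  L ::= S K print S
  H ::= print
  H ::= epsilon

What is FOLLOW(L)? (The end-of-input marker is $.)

FIRST(H): from H::=print we get {print}; from H::=epsilon we get {epsilon}. So FIRST(H) = {epsilon, print}.
FIRST(S): from S::=K we get {else, print}; from S::=else else H L we get {else}; from S::=epsilon we get {epsilon}. So FIRST(S) = {epsilon, else, print}.
FIRST(K): from K::=L K else S we get {else, print}; from K::=print H print print we get {print}. So FIRST(K) = {else, print}.
FIRST(L): from L::=epsilon we get {epsilon}; from L::=S K print S we get {else, print}. So FIRST(L) = {epsilon, else, print}.
FOLLOW(S) includes $ since S is the start symbol.
FOLLOW(S): in K::=L K else S, the suffix after S is empty, so FOLLOW(S) ⊇ FOLLOW(K) = {$, else, print}; in L::=S K print S (occurrence 1), S is followed by K print S with FIRST {else, print}; in L::=S K print S (occurrence 2), the suffix after S is empty, so FOLLOW(S) ⊇ FOLLOW(L) = {$, else, print}. Thus FOLLOW(S) = {$, else, print}.
FOLLOW(K): in S::=K, the suffix after K is empty, so FOLLOW(K) ⊇ FOLLOW(S) = {$, else, print}; in K::=L K else S, K is followed by else S with FIRST {else}; in L::=S K print S, K is followed by print S with FIRST {print}. Thus FOLLOW(K) = {$, else, print}.
FOLLOW(L): in S::=else else H L, the suffix after L is empty, so FOLLOW(L) ⊇ FOLLOW(S) = {$, else, print}; in K::=L K else S, L is followed by K else S with FIRST {else, print}. Thus FOLLOW(L) = {$, else, print}.
FOLLOW(H): in S::=else else H L, H is followed by L with FIRST {epsilon, else, print}; in S::=else else H L, the suffix after H is nullable, so FOLLOW(H) ⊇ FOLLOW(S) = {$, else, print}; in K::=print H print print, H is followed by print print with FIRST {print}. Thus FOLLOW(H) = {$, else, print}.

{$, else, print}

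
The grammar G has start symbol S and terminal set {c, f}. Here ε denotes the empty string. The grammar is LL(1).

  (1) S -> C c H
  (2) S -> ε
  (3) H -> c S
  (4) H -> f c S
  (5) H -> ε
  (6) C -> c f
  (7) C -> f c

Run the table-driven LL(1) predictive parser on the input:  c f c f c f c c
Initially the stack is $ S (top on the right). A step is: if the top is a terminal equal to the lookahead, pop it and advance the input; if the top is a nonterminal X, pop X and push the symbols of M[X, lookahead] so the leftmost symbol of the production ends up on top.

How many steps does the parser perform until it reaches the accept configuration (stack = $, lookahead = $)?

step 1: stack=$ S  input=c f c f c f c c $  — expand S -> C c H
step 2: stack=$ H c C  input=c f c f c f c c $  — expand C -> c f
step 3: stack=$ H c f c  input=c f c f c f c c $  — match c
step 4: stack=$ H c f  input=f c f c f c c $  — match f
step 5: stack=$ H c  input=c f c f c c $  — match c
step 6: stack=$ H  input=f c f c c $  — expand H -> f c S
step 7: stack=$ S c f  input=f c f c c $  — match f
step 8: stack=$ S c  input=c f c c $  — match c
step 9: stack=$ S  input=f c c $  — expand S -> C c H
step 10: stack=$ H c C  input=f c c $  — expand C -> f c
step 11: stack=$ H c c f  input=f c c $  — match f
step 12: stack=$ H c c  input=c c $  — match c
step 13: stack=$ H c  input=c $  — match c
step 14: stack=$ H  input=$  — expand H -> ε
Accept reached after 14 steps.

14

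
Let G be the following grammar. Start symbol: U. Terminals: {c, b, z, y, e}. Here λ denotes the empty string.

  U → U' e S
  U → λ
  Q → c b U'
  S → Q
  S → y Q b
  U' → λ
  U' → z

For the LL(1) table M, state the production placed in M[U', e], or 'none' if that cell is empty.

FIRST(Q) = {c}
FIRST(U') = {λ, z}
FIRST(U) = {λ, e, z}  (via U' e S)
FIRST(S) = {c, y}  (via Q)
FOLLOW(U) includes $ since U is the start symbol.
FOLLOW(Q): in S→Q, the suffix after Q is empty, so FOLLOW(Q) ⊇ FOLLOW(S) = {$}; in S→y Q b, Q is followed by b with FIRST {b}. Thus FOLLOW(Q) = {$, b}.
FOLLOW(U'): in U→U' e S, U' is followed by e S with FIRST {e}; in Q→c b U', the suffix after U' is empty, so FOLLOW(U') ⊇ FOLLOW(Q) = {$, b}. Thus FOLLOW(U') = {$, b, e}.
For U' → λ: FIRST(λ) = {λ}, so it goes in M[U', t] for t ∈ {}; since λ ∈ FIRST, also for every t ∈ FOLLOW(U') = {$, b, e}.
For U' → z: FIRST(z) = {z}, so it goes in M[U', t] for t ∈ {z}.

U' → λ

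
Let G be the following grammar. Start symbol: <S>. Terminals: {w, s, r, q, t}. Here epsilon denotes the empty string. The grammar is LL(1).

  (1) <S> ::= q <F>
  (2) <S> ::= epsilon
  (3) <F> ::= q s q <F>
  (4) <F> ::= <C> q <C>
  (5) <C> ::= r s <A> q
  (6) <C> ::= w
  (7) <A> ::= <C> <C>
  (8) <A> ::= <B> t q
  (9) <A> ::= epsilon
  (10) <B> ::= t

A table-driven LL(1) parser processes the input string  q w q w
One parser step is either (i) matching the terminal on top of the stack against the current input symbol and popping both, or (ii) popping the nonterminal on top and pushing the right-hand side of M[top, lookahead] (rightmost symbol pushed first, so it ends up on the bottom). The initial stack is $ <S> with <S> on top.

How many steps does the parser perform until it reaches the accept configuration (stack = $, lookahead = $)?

step 1: stack=$ <S>  input=q w q w $  — expand <S> ::= q <F>
step 2: stack=$ <F> q  input=q w q w $  — match q
step 3: stack=$ <F>  input=w q w $  — expand <F> ::= <C> q <C>
step 4: stack=$ <C> q <C>  input=w q w $  — expand <C> ::= w
step 5: stack=$ <C> q w  input=w q w $  — match w
step 6: stack=$ <C> q  input=q w $  — match q
step 7: stack=$ <C>  input=w $  — expand <C> ::= w
step 8: stack=$ w  input=w $  — match w
Accept reached after 8 steps.

8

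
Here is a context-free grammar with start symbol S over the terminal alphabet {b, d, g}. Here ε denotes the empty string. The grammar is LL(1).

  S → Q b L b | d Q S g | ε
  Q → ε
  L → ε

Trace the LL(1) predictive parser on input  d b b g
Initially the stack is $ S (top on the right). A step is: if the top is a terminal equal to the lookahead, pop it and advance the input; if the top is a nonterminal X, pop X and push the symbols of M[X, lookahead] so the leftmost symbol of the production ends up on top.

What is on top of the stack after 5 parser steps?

b

step 1: stack=$ S  input=d b b g $  — expand S → d Q S g
step 2: stack=$ g S Q d  input=d b b g $  — match d
step 3: stack=$ g S Q  input=b b g $  — expand Q → ε
step 4: stack=$ g S  input=b b g $  — expand S → Q b L b
step 5: stack=$ g b L b Q  input=b b g $  — expand Q → ε
Stack after step 5: $ g b L b (top = b).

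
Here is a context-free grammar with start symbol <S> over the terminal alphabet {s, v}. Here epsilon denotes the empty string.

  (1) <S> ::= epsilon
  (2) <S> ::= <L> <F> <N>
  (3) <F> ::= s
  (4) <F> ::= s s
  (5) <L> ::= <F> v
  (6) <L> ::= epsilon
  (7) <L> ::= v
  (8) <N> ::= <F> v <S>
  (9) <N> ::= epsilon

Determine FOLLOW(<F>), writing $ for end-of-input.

FIRST(<F>) = {s}
FIRST(<L>) = {epsilon, s, v}  (via <F> v)
FIRST(<N>) = {epsilon, s}  (via <F> v <S>)
FIRST(<S>) = {epsilon, s, v}  (via <L> <F> <N>)
FOLLOW(<S>) includes $ since <S> is the start symbol.
FOLLOW(<L>): in <S>::=<L> <F> <N>, <L> is followed by <F> <N> with FIRST {s}. Thus FOLLOW(<L>) = {s}.
FOLLOW(<S>): in <N>::=<F> v <S>, the suffix after <S> is empty, so FOLLOW(<S>) ⊇ FOLLOW(<N>) = {$}. Thus FOLLOW(<S>) = {$}.
FOLLOW(<F>): in <S>::=<L> <F> <N>, <F> is followed by <N> with FIRST {epsilon, s}; in <S>::=<L> <F> <N>, the suffix after <F> is nullable, so FOLLOW(<F>) ⊇ FOLLOW(<S>) = {$}; in <L>::=<F> v, <F> is followed by v with FIRST {v}; in <N>::=<F> v <S>, <F> is followed by v <S> with FIRST {v}. Thus FOLLOW(<F>) = {$, s, v}.
FOLLOW(<N>): in <S>::=<L> <F> <N>, the suffix after <N> is empty, so FOLLOW(<N>) ⊇ FOLLOW(<S>) = {$}. Thus FOLLOW(<N>) = {$}.

{$, s, v}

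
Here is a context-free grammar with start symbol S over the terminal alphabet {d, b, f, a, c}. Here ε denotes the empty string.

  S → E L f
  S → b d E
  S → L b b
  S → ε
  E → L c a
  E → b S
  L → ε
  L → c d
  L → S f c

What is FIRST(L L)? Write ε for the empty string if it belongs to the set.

FIRST(S): from S→E L f we get {b, c, f}; from S→b d E we get {b}; from S→L b b we get {b, c, f}; from S→ε we get {ε}. So FIRST(S) = {ε, b, c, f}.
FIRST(L): from L→ε we get {ε}; from L→c d we get {c}; from L→S f c we get {b, c, f}. So FIRST(L) = {ε, b, c, f}.
FIRST(E): from E→L c a we get {b, c, f}; from E→b S we get {b}. So FIRST(E) = {b, c, f}.
FIRST(L L): take FIRST of each symbol in turn, carrying on past any symbol whose FIRST contains ε; result {ε, b, c, f}.

{ε, b, c, f}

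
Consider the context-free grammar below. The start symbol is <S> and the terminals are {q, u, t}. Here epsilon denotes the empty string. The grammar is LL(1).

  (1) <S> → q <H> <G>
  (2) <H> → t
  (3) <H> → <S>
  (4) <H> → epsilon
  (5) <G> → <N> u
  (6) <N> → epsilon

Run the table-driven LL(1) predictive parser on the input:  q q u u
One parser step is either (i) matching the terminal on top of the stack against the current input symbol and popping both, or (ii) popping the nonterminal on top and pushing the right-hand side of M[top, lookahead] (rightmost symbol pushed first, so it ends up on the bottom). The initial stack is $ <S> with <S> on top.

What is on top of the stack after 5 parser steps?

     Stack            Input      Action
  1  $ <S>            q q u u $  expand <S> → q <H> <G>
  2  $ <G> <H> q      q q u u $  match q
  3  $ <G> <H>        q u u $    expand <H> → <S>
  4  $ <G> <S>        q u u $    expand <S> → q <H> <G>
  5  $ <G> <G> <H> q  q u u $    match q
Stack after step 5: $ <G> <G> <H> (top = <H>).

<H>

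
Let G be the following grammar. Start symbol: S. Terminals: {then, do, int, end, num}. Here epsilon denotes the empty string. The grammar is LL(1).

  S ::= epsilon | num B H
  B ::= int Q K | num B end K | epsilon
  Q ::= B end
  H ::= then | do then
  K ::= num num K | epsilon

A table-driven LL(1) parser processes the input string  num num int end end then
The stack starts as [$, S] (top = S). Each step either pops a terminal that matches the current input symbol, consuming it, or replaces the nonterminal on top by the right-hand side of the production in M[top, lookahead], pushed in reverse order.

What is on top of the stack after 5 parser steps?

     Stack            Input                       Action
  1  $ S              num num int end end then $  expand S ::= num B H
  2  $ H B num        num num int end end then $  match num
  3  $ H B            num int end end then $      expand B ::= num B end K
  4  $ H K end B num  num int end end then $      match num
  5  $ H K end B      int end end then $          expand B ::= int Q K
Stack after step 5: $ H K end K Q int (top = int).

int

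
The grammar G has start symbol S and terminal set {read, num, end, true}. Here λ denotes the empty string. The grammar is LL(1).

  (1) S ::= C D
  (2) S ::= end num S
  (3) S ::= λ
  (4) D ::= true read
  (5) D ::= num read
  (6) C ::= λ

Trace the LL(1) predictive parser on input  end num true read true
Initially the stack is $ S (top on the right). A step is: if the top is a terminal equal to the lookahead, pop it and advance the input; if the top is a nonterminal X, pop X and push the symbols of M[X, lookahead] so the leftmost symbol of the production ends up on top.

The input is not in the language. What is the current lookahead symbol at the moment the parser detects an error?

true

step 1: stack=$ S  input=end num true read true $  — expand S ::= end num S
step 2: stack=$ S num end  input=end num true read true $  — match end
step 3: stack=$ S num  input=num true read true $  — match num
step 4: stack=$ S  input=true read true $  — expand S ::= C D
step 5: stack=$ D C  input=true read true $  — expand C ::= λ
step 6: stack=$ D  input=true read true $  — expand D ::= true read
step 7: stack=$ read true  input=true read true $  — match true
step 8: stack=$ read  input=read true $  — match read
step 9: stack=$  input=true $  — error: stack empty but input remains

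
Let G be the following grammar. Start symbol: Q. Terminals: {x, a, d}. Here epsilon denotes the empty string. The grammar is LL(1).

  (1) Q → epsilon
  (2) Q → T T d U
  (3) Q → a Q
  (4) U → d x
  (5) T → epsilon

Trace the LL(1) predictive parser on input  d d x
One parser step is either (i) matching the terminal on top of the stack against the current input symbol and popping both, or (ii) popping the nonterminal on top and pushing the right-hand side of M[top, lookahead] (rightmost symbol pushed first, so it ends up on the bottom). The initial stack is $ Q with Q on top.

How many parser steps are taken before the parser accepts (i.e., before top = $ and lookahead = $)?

7

step 1: stack=$ Q  input=d d x $  — expand Q → T T d U
step 2: stack=$ U d T T  input=d d x $  — expand T → epsilon
step 3: stack=$ U d T  input=d d x $  — expand T → epsilon
step 4: stack=$ U d  input=d d x $  — match d
step 5: stack=$ U  input=d x $  — expand U → d x
step 6: stack=$ x d  input=d x $  — match d
step 7: stack=$ x  input=x $  — match x
Accept reached after 7 steps.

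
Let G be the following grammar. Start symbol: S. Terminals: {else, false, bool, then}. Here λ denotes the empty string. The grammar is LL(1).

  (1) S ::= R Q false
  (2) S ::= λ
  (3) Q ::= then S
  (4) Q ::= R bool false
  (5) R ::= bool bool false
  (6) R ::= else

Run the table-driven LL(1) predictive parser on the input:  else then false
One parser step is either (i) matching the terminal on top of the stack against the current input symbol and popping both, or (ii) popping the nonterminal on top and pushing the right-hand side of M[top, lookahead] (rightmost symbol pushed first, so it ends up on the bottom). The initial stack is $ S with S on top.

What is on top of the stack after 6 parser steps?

false

step 1: stack=$ S  input=else then false $  — expand S ::= R Q false
step 2: stack=$ false Q R  input=else then false $  — expand R ::= else
step 3: stack=$ false Q else  input=else then false $  — match else
step 4: stack=$ false Q  input=then false $  — expand Q ::= then S
step 5: stack=$ false S then  input=then false $  — match then
step 6: stack=$ false S  input=false $  — expand S ::= λ
Stack after step 6: $ false (top = false).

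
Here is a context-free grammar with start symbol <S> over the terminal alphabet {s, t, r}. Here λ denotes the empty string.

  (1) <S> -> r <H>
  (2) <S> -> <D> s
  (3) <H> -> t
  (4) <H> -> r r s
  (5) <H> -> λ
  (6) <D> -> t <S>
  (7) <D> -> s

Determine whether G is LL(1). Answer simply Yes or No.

Yes

FIRST(<S>) = {r, s, t}
FIRST(<H>) = {λ, r, t}
FIRST(<D>) = {s, t}
FOLLOW(<S>) = {$, s}
FOLLOW(<H>) = {$, s}
FOLLOW(<D>) = {s}
Each cell of M receives at most one production.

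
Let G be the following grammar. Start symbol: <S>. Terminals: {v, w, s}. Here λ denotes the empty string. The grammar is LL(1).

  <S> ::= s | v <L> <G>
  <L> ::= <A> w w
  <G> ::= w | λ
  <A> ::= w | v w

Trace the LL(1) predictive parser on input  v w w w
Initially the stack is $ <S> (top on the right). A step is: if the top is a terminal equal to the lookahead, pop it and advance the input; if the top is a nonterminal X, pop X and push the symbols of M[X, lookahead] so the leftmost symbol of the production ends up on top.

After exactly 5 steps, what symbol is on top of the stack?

w

     Stack          Input      Action
  1  $ <S>          v w w w $  expand <S> ::= v <L> <G>
  2  $ <G> <L> v    v w w w $  match v
  3  $ <G> <L>      w w w $    expand <L> ::= <A> w w
  4  $ <G> w w <A>  w w w $    expand <A> ::= w
  5  $ <G> w w w    w w w $    match w
Stack after step 5: $ <G> w w (top = w).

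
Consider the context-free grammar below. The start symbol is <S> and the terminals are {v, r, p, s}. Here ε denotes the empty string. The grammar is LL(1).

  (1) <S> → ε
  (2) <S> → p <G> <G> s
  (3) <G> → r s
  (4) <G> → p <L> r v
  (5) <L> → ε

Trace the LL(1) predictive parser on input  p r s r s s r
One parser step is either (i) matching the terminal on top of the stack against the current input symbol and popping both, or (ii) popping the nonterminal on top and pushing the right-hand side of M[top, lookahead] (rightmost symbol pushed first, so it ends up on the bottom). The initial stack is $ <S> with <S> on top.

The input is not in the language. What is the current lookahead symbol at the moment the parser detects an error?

r

step 1: stack=$ <S>  input=p r s r s s r $  — expand <S> → p <G> <G> s
step 2: stack=$ s <G> <G> p  input=p r s r s s r $  — match p
step 3: stack=$ s <G> <G>  input=r s r s s r $  — expand <G> → r s
step 4: stack=$ s <G> s r  input=r s r s s r $  — match r
step 5: stack=$ s <G> s  input=s r s s r $  — match s
step 6: stack=$ s <G>  input=r s s r $  — expand <G> → r s
step 7: stack=$ s s r  input=r s s r $  — match r
step 8: stack=$ s s  input=s s r $  — match s
step 9: stack=$ s  input=s r $  — match s
step 10: stack=$  input=r $  — error: stack empty but input remains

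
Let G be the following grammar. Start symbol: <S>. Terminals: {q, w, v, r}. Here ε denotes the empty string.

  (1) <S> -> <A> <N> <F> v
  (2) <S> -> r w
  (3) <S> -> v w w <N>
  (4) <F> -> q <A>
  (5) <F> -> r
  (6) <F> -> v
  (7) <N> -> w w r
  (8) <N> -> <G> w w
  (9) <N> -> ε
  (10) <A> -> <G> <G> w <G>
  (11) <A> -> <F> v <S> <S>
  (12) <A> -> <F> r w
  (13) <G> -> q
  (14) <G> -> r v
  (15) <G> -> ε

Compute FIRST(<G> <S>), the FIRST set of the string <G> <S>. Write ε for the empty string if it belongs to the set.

{q, r, v, w}

FIRST(<F>): from <F>->q <A> we get {q}; from <F>->r we get {r}; from <F>->v we get {v}. So FIRST(<F>) = {q, r, v}.
FIRST(<G>): from <G>->q we get {q}; from <G>->r v we get {r}; from <G>->ε we get {ε}. So FIRST(<G>) = {ε, q, r}.
FIRST(<N>): from <N>->w w r we get {w}; from <N>-><G> w w we get {q, r, w}; from <N>->ε we get {ε}. So FIRST(<N>) = {ε, q, r, w}.
FIRST(<A>): from <A>-><G> <G> w <G> we get {q, r, w}; from <A>-><F> v <S> <S> we get {q, r, v}; from <A>-><F> r w we get {q, r, v}. So FIRST(<A>) = {q, r, v, w}.
FIRST(<S>): from <S>-><A> <N> <F> v we get {q, r, v, w}; from <S>->r w we get {r}; from <S>->v w w <N> we get {v}. So FIRST(<S>) = {q, r, v, w}.
FIRST(<G> <S>): take FIRST of each symbol in turn, carrying on past any symbol whose FIRST contains ε; result {q, r, v, w}.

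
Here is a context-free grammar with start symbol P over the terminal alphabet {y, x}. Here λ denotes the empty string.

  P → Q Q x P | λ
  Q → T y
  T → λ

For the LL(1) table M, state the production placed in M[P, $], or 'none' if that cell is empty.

FIRST(T) = {λ}
FIRST(Q) = {y}  (via T y)
FIRST(P) = {λ, y}  (via Q Q x P)
FOLLOW(P) includes $ since P is the start symbol.
FOLLOW(P): in P→Q Q x P, the suffix after P is empty (adds nothing new). Thus FOLLOW(P) = {$}.
For P → Q Q x P: FIRST(Q Q x P) = {y}, so it goes in M[P, t] for t ∈ {y}.
For P → λ: FIRST(λ) = {λ}, so it goes in M[P, t] for t ∈ {}; since λ ∈ FIRST, also for every t ∈ FOLLOW(P) = {$}.

P → λ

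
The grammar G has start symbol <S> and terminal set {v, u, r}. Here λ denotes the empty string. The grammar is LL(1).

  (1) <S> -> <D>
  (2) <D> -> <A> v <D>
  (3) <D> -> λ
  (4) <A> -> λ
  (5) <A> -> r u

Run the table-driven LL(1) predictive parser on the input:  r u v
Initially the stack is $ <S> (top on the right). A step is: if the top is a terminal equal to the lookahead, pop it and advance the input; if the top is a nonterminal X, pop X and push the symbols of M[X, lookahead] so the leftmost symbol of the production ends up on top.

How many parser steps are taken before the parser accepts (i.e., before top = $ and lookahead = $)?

     Stack        Input    Action
  1  $ <S>        r u v $  expand <S> -> <D>
  2  $ <D>        r u v $  expand <D> -> <A> v <D>
  3  $ <D> v <A>  r u v $  expand <A> -> r u
  4  $ <D> v u r  r u v $  match r
  5  $ <D> v u    u v $    match u
  6  $ <D> v      v $      match v
  7  $ <D>        $        expand <D> -> λ
Accept reached after 7 steps.

7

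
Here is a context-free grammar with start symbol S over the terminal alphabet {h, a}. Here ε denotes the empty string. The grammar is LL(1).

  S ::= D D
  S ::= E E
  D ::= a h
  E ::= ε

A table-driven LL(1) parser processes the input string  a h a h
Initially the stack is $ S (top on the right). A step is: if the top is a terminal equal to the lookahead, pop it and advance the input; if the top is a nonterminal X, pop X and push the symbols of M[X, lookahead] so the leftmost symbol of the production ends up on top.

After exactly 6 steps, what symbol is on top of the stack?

h

step 1: stack=$ S  input=a h a h $  — expand S ::= D D
step 2: stack=$ D D  input=a h a h $  — expand D ::= a h
step 3: stack=$ D h a  input=a h a h $  — match a
step 4: stack=$ D h  input=h a h $  — match h
step 5: stack=$ D  input=a h $  — expand D ::= a h
step 6: stack=$ h a  input=a h $  — match a
Stack after step 6: $ h (top = h).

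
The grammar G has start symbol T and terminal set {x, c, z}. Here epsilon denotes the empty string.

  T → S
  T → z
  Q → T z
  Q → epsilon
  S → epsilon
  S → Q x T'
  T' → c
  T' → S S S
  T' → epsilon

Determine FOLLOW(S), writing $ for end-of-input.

{$, x, z}

FIRST(T): from T→S we get {epsilon, x, z}; from T→z we get {z}. So FIRST(T) = {epsilon, x, z}.
FIRST(Q): from Q→T z we get {x, z}; from Q→epsilon we get {epsilon}. So FIRST(Q) = {epsilon, x, z}.
FIRST(S): from S→epsilon we get {epsilon}; from S→Q x T' we get {x, z}. So FIRST(S) = {epsilon, x, z}.
FIRST(T'): from T'→c we get {c}; from T'→S S S we get {epsilon, x, z}; from T'→epsilon we get {epsilon}. So FIRST(T') = {epsilon, c, x, z}.
FOLLOW(T) includes $ since T is the start symbol.
FOLLOW(T): in Q→T z, T is followed by z with FIRST {z}. Thus FOLLOW(T) = {$, z}.
FOLLOW(Q): in S→Q x T', Q is followed by x T' with FIRST {x}. Thus FOLLOW(Q) = {x}.
FOLLOW(S): in T→S, the suffix after S is empty, so FOLLOW(S) ⊇ FOLLOW(T) = {$, z}; in T'→S S S (occurrence 1), S is followed by S S with FIRST {epsilon, x, z}; in T'→S S S (occurrence 1), the suffix after S is nullable, so FOLLOW(S) ⊇ FOLLOW(T') = {$, x, z}; in T'→S S S (occurrence 2), S is followed by S with FIRST {epsilon, x, z}; in T'→S S S (occurrence 2), the suffix after S is nullable, so FOLLOW(S) ⊇ FOLLOW(T') = {$, x, z}; in T'→S S S (occurrence 3), the suffix after S is empty, so FOLLOW(S) ⊇ FOLLOW(T') = {$, x, z}. Thus FOLLOW(S) = {$, x, z}.
FOLLOW(T'): in S→Q x T', the suffix after T' is empty, so FOLLOW(T') ⊇ FOLLOW(S) = {$, x, z}. Thus FOLLOW(T') = {$, x, z}.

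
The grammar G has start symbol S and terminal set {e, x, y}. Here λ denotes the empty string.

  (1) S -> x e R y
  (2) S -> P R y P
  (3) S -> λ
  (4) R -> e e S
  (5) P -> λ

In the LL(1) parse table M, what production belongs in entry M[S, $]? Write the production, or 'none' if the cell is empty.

FIRST(R) = {e}
FIRST(P) = {λ}
FIRST(S) = {λ, e, x}  (via P R y P)
FOLLOW(S) includes $ since S is the start symbol.
FOLLOW(R): in S->x e R y, R is followed by y with FIRST {y}; in S->P R y P, R is followed by y P with FIRST {y}. Thus FOLLOW(R) = {y}.
FOLLOW(S): in R->e e S, the suffix after S is empty, so FOLLOW(S) ⊇ FOLLOW(R) = {y}. Thus FOLLOW(S) = {$, y}.
For S -> x e R y: FIRST(x e R y) = {x}, so it goes in M[S, t] for t ∈ {x}.
For S -> P R y P: FIRST(P R y P) = {e}, so it goes in M[S, t] for t ∈ {e}.
For S -> λ: FIRST(λ) = {λ}, so it goes in M[S, t] for t ∈ {}; since λ ∈ FIRST, also for every t ∈ FOLLOW(S) = {$, y}.

S -> λ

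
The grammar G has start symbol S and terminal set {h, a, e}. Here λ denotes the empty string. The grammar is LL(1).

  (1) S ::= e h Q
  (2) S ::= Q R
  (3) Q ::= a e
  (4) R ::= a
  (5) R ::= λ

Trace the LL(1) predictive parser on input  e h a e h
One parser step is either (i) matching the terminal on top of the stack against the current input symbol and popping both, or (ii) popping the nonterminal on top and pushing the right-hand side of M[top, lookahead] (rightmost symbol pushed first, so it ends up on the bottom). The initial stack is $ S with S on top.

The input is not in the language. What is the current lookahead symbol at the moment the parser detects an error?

h

step 1: stack=$ S  input=e h a e h $  — expand S ::= e h Q
step 2: stack=$ Q h e  input=e h a e h $  — match e
step 3: stack=$ Q h  input=h a e h $  — match h
step 4: stack=$ Q  input=a e h $  — expand Q ::= a e
step 5: stack=$ e a  input=a e h $  — match a
step 6: stack=$ e  input=e h $  — match e
step 7: stack=$  input=h $  — error: stack empty but input remains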